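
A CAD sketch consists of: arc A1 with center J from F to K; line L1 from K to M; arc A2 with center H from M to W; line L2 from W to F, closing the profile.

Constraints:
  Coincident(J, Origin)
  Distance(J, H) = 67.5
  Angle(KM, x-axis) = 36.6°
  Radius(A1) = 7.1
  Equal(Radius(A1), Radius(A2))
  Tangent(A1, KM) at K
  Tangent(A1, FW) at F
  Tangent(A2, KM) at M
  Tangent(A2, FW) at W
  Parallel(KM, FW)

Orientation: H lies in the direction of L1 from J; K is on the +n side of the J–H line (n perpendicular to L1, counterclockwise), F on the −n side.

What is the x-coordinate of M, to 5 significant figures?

49.957

Tangency of A1 to both parallel lines with radius 7.1 puts K and F at J ± 7.1·n: K = (-4.2332, 5.7000), F = (4.2332, -5.7000). Equal radii place M and W the same way about H: M = H + 7.1·n = (49.957, 45.945), W = H − 7.1·n = (58.423, 34.545). So M.x = 49.957.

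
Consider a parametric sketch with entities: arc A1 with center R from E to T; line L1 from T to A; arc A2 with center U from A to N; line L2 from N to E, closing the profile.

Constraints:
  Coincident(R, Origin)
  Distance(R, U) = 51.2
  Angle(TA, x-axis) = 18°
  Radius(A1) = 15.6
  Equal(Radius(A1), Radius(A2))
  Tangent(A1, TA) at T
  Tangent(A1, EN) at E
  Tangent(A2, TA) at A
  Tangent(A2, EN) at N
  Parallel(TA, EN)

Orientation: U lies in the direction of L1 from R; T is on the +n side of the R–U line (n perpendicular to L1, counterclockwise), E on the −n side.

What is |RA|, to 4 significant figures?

53.52

The slot axis is L1's direction at 18.0°, so u = (cos 18.0°, sin 18.0°) = (0.9511, 0.3090) and n = (−sin 18.0°, cos 18.0°) = (-0.3090, 0.9511). R is at the origin and U lies 51.2 along u from R, so U = 51.2·u = (48.69, 15.82). Tangency of A1 to both parallel lines with radius 15.6 puts T and E at R ± 15.6·n: T = (-4.821, 14.84), E = (4.821, -14.84). Equal radii place A and N the same way about U: A = U + 15.6·n = (43.87, 30.66), N = U − 15.6·n = (53.51, 0.9852). Then |RA| = |A − R| = 53.52.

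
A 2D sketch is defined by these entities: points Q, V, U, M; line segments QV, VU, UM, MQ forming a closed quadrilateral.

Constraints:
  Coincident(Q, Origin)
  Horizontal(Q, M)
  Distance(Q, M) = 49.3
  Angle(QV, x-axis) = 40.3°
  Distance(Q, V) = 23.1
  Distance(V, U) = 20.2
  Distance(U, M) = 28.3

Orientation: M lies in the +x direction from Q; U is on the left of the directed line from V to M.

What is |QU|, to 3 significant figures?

43.1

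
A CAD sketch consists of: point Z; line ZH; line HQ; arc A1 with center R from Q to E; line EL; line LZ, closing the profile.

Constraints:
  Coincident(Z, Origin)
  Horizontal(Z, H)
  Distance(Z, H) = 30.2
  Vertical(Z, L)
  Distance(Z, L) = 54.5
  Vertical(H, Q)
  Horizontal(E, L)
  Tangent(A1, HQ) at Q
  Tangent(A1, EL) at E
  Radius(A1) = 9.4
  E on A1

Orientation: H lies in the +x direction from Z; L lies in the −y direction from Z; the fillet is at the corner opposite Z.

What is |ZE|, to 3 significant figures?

58.3

Z is at the origin; ZH is horizontal with |ZH| = 30.2 and H on the +x side, so H = (30.2, 0.00). Z and L share the same x with |ZL| = 54.5 and L on the −y side, so L = (0.00, -54.5). The virtual corner opposite Z is at (30.2, -54.5). The tangent condition forces RQ to be normal to HQ and A1 meets EL tangentially, so RE is at right angles to EL, with radius 9.4, so the center R sits 9.4 in from both sides at R = (20.8, -45.1). That places the tangent points at Q = (30.2, -45.1) on HQ and E = (20.8, -54.5) on EL. Then |ZE| = |E − Z| = 58.3.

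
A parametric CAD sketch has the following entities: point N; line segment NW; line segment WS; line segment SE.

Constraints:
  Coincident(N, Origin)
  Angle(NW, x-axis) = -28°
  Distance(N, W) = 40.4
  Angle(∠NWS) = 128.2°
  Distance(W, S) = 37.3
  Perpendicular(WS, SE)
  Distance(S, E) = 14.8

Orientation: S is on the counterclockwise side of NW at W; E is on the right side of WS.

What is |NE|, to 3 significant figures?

77.8

∠NWS = 128.2°, so WS runs at -28.0° + (180° − 128.2°) = 23.8° from the x-axis; with |WS| = 37.3, S = W + 37.3·(cos 23.8°, sin 23.8°) = (69.8, -3.91). WS ⟂ SE; with |SE| = 14.8 on the right of WS, E = S + 14.8·(0.404, -0.915) = (75.8, -17.5). Then |NE| = |E − N| = 77.8.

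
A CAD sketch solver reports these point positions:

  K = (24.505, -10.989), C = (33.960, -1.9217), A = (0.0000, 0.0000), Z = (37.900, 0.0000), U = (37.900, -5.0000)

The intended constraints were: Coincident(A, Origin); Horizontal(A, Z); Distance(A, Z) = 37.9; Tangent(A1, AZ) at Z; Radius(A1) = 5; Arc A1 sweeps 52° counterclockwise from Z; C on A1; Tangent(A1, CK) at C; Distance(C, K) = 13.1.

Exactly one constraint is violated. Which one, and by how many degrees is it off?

Tangent(A1, CK) at C — off by 8.20°.

A = (0.00, 0.00) ✓; A.y = 0.00, Z.y = 0.00 ✓; |AZ| = 37.90 ✓; ∠(UZ, ZA) = 90.00° ✓; |UZ| = 5.000 ✓; bearing(U→C) − bearing(U→Z) = 52.00° ✓; |UC| = 5.000 ✓; ∠(UC, CK) = 98.20° ✗; |CK| = 13.10 ✓.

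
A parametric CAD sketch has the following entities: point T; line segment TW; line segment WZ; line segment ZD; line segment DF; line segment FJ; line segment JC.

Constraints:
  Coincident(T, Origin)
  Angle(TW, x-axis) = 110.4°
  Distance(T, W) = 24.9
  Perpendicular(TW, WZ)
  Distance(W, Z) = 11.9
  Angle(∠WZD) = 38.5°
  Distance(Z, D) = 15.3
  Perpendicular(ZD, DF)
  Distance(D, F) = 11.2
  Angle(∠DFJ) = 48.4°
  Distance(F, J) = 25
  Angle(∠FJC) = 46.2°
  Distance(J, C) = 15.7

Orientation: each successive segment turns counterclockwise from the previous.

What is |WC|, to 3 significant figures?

14.4

∠DFJ = 48.4° gives FJ at -156° from the x-axis; with |FJ| = 25.0, J = (-24.7, 15.1). ∠FJC = 46.2° gives JC at -22.7° from the x-axis; with |JC| = 15.7, C = (-10.3, 9.06). Then |WC| = |C − W| = 14.4.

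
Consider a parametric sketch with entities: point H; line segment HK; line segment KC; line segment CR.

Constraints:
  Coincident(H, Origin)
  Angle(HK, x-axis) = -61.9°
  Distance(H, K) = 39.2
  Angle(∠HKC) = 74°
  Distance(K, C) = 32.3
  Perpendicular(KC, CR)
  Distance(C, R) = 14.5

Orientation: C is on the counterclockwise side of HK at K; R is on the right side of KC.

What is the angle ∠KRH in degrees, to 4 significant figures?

43.44°

H is at the origin; HK runs at -61.9° with length 39.2, so K = 39.2·(cos -61.9°, sin -61.9°) = (18.46, -34.58). ∠HKC = 74.0°, so KC runs at -61.9° + (180° − 74.0°) = 44.10° from the x-axis; with |KC| = 32.3, C = K + 32.3·(cos 44.10°, sin 44.10°) = (41.66, -12.10). The perpendicularity gives CR at right angles to KC; with |CR| = 14.5 on the right of KC, R = C + 14.5·(0.6959, -0.7181) = (51.75, -22.51). Then cos ∠KRH = RK·RH / (|RK||RH|), giving 43.44°.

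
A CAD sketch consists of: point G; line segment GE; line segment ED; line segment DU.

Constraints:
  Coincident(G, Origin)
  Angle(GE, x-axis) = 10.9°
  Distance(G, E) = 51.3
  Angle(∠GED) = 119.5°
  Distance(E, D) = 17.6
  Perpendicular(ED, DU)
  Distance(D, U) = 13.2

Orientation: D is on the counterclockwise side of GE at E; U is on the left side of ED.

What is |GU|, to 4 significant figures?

53.16

G is at the origin; GE runs at 10.9° with length 51.3, so E = 51.3·(cos 10.9°, sin 10.9°) = (50.37, 9.701). ∠GED = 119.5°, so ED runs at 10.9° + (180° − 119.5°) = 71.40° from the x-axis; with |ED| = 17.6, D = E + 17.6·(cos 71.40°, sin 71.40°) = (55.99, 26.38). ED ⟂ DU; with |DU| = 13.2 on the left of ED, U = D + 13.2·(-0.9478, 0.3190) = (43.48, 30.59). Then |GU| = |U − G| = 53.16.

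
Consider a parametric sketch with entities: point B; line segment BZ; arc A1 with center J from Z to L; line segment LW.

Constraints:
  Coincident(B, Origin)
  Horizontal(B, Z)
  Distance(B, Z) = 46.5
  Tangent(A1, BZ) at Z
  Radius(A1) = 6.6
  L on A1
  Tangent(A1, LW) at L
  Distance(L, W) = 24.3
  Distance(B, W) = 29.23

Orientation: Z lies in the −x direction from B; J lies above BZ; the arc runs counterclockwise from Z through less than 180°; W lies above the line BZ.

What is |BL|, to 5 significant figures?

42.283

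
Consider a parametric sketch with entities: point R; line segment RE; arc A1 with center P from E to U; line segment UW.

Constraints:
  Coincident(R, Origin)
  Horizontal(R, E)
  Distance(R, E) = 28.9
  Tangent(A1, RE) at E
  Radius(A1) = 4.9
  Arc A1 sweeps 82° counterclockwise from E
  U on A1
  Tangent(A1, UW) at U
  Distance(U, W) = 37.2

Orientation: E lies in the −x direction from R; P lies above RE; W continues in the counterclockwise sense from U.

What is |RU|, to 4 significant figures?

24.41

Tangency of A1 to RE means the radius PE is perpendicular to RE, so P = E + (0, 4.9) = (-28.90, 4.900). On A1, E sits at bearing -90° from P; an 82° counterclockwise sweep puts U at bearing -8°, so U = P + 4.9·(cos -8°, sin -8°) = (-24.05, 4.218). Then |RU| = |U − R| = 24.41.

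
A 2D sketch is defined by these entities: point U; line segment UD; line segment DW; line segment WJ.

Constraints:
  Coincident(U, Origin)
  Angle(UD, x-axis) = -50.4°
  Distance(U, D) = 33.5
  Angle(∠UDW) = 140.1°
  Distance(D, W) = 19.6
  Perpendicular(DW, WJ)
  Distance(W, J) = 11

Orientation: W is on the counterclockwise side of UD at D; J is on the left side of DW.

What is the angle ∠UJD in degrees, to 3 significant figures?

42.3°

U is at the origin; UD runs at -50.4° with length 33.5, so D = 33.5·(cos -50.4°, sin -50.4°) = (21.4, -25.8). ∠UDW = 140.1°, so DW runs at -50.4° + (180° − 140.1°) = -10.5° from the x-axis; with |DW| = 19.6, W = D + 19.6·(cos -10.5°, sin -10.5°) = (40.6, -29.4). The perpendicularity gives WJ at right angles to DW; with |WJ| = 11.0 on the left of DW, J = W + 11.0·(0.182, 0.983) = (42.6, -18.6). Then cos ∠UJD = JU·JD / (|JU||JD|), giving 42.3°.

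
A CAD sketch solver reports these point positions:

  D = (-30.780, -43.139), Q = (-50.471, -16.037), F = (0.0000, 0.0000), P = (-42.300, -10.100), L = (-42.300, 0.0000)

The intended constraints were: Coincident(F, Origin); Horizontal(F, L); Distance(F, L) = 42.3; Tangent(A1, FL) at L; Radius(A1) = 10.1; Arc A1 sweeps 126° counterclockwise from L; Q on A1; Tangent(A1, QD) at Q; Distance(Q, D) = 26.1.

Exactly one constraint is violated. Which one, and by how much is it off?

Distance(Q, D) = 26.1 — off by 7.40.

F = (0.00, 0.00) ✓; F.y = 0.00, L.y = 0.00 ✓; |FL| = 42.30 ✓; ∠(PL, LF) = 90.00° ✓; |PL| = 10.10 ✓; bearing(P→Q) − bearing(P→L) = 126.0° ✓; |PQ| = 10.10 ✓; ∠(PQ, QD) = 90.00° ✓; |QD| = 33.50 ✗.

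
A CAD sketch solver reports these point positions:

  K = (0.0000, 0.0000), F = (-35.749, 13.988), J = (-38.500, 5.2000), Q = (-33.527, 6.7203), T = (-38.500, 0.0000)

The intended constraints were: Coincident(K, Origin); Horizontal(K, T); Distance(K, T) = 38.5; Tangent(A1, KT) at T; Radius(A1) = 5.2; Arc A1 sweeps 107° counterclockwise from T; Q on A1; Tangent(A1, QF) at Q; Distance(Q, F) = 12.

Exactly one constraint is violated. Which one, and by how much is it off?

Distance(Q, F) = 12 — off by 4.40.

K = (0.00, 0.00) ✓; K.y = 0.00, T.y = 0.00 ✓; |KT| = 38.50 ✓; ∠(JT, TK) = 90.00° ✓; |JT| = 5.200 ✓; bearing(J→Q) − bearing(J→T) = 107.0° ✓; |JQ| = 5.200 ✓; ∠(JQ, QF) = 90.00° ✓; |QF| = 7.600 ✗.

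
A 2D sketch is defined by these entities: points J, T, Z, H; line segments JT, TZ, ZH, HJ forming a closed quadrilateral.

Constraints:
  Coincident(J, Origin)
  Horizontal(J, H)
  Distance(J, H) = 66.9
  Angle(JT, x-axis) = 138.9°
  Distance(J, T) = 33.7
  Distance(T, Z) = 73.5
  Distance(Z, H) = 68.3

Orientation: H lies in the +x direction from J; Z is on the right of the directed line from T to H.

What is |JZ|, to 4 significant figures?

42.76

J is at the origin; JH is horizontal with |JH| = 66.9 and H in +x, so H = (66.9, 0). JT runs at 138.9° with |JT| = 33.7, so T = (-25.40, 22.15). Z is determined by |TZ| = 73.5 and |ZH| = 68.3 together: it lies at the intersection of circle(T, 73.5) and circle(H, 68.3). With |TH| = 94.92, the foot of the radical line on TH is 51.34 from T and the perpendicular offset is √(73.5² − 51.34²) = 52.59. Taking the right-of-TH solution: Z = (12.25, -40.97).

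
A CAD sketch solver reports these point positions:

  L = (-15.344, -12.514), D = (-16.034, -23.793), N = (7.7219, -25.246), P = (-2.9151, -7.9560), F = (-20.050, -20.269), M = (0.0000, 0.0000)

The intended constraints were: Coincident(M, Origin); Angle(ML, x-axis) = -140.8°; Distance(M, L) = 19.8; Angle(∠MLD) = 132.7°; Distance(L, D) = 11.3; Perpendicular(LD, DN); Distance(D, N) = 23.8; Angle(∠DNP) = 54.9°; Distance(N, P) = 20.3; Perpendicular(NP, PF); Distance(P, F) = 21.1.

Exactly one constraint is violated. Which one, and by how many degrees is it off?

Perpendicular(NP, PF) — off by 4.10°.

M = (0.00, 0.00) ✓; ML at -140.8° ✓; |ML| = 19.80 ✓; ∠MLD = 132.7° ✓; |LD| = 11.30 ✓; ∠(LD, DN) = 90.00° ✓; |DN| = 23.80 ✓; ∠DNP = 54.90° ✓; |NP| = 20.30 ✓; ∠(NP, PF) = 94.10° ✗; |PF| = 21.10 ✓.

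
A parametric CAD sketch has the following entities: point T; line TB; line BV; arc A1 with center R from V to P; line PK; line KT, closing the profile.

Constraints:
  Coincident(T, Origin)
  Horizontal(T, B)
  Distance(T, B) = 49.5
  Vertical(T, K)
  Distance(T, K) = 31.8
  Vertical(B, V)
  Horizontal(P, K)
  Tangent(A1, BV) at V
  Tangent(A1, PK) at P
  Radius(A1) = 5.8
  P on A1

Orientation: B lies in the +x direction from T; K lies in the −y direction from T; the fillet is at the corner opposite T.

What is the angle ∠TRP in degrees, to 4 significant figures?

120.8°

The virtual corner opposite T is at (49.50, -31.80). A1 meets BV tangentially, so RV is at right angles to BV and since A1 is tangent to PK there, RP ⟂ PK, with radius 5.8, so the center R sits 5.8 in from both sides at R = (43.70, -26.00). That places the tangent points at V = (49.50, -26.00) on BV and P = (43.70, -31.80) on PK. Then cos ∠TRP = RT·RP / (|RT||RP|), giving 120.8°.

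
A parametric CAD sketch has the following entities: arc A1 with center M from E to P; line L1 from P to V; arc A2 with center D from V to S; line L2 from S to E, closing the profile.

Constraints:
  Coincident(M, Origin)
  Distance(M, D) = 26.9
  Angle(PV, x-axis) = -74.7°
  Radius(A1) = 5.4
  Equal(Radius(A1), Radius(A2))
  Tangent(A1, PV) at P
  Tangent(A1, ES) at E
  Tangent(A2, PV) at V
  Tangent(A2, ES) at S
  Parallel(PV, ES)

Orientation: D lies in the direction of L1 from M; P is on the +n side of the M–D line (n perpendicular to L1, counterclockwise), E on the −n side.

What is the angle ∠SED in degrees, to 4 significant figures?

11.35°

The slot axis is L1's direction at -74.7°, so u = (cos -74.7°, sin -74.7°) = (0.2639, -0.9646) and n = (−sin -74.7°, cos -74.7°) = (0.9646, 0.2639). M is at the origin and D lies 26.9 along u from M, so D = 26.9·u = (7.098, -25.95). Tangency of A1 to both parallel lines with radius 5.4 puts P and E at M ± 5.4·n: P = (5.209, 1.425), E = (-5.209, -1.425). Equal radii place V and S the same way about D: V = D + 5.4·n = (12.31, -24.52), S = D − 5.4·n = (1.890, -27.37). Then cos ∠SED = ES·ED / (|ES||ED|), giving 11.35°.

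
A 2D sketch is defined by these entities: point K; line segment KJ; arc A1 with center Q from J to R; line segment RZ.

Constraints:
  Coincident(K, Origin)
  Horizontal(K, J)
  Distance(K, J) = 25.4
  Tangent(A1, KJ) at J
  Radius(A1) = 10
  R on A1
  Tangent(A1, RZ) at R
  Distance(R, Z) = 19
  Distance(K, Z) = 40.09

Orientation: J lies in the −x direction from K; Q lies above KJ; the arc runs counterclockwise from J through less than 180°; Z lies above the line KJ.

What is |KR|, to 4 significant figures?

21.87

K is at the origin; K and J share the same y with |KJ| = 25.4 and J on the −x side, so J = (-25.40, 0.000). The tangent condition forces QJ to be normal to KJ, so Q = J + (0, 10) = (-25.40, 10.00). Since QR ⟂ RZ (tangency), |QZ| = √(10.0² + 19.0²) = 21.47 regardless of where R sits on A1. So Z lies on both circle(K, 40.09) and circle(Q, 21.47); the above-KJ intersection is Z = (-24.84, 31.46). R is the foot of the tangent from Z: R = (-16.43, 14.43).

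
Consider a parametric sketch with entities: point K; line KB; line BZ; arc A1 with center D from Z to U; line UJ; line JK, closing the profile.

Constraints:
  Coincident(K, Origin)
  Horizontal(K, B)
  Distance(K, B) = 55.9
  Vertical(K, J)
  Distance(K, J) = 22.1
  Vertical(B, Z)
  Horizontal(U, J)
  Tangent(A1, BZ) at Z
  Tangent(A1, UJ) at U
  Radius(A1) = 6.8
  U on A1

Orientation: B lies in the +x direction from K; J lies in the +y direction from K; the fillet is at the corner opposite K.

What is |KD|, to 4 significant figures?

51.43

K is at the origin; KB is horizontal with |KB| = 55.9 and B on the +x side, so B = (55.90, 0.000). K and J share the same x with |KJ| = 22.1 and J on the +y side, so J = (0.000, 22.10). The virtual corner opposite K is at (55.90, 22.10). Tangency of A1 to BZ means the radius DZ is perpendicular to BZ and the tangent condition forces DU to be normal to UJ, with radius 6.8, so the center D sits 6.8 in from both sides at D = (49.10, 15.30). Then |KD| = |D − K| = 51.43.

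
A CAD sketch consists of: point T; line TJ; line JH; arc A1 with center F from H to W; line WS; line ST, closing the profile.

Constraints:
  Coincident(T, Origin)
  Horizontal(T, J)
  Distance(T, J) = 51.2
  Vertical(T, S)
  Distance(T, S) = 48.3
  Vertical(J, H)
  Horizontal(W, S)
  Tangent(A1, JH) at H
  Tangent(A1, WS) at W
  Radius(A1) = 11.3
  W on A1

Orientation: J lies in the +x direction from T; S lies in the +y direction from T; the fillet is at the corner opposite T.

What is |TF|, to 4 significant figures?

54.42

T and S share the same x with |TS| = 48.3 and S on the +y side, so S = (0.000, 48.30). The virtual corner opposite T is at (51.20, 48.30). Since A1 is tangent to JH there, FH ⟂ JH and since A1 is tangent to WS there, FW ⟂ WS, with radius 11.3, so the center F sits 11.3 in from both sides at F = (39.90, 37.00). Then |TF| = |F − T| = 54.42.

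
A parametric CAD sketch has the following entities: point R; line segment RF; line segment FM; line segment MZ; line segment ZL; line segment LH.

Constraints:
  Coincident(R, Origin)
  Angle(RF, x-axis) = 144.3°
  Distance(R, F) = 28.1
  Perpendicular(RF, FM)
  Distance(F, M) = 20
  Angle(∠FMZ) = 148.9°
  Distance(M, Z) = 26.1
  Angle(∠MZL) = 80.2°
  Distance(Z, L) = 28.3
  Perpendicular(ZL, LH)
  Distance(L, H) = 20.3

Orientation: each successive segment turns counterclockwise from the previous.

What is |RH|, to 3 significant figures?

10.7

R is at the origin; RF runs at 144.3° with length 28.1, so F = (-22.8, 16.4). RF is perpendicular to FM, so FM runs at -126°; with |FM| = 20.0, M = (-34.5, 0.156). ∠FMZ = 148.9° gives MZ at -94.6° from the x-axis; with |MZ| = 26.1, Z = (-36.6, -25.9). ∠MZL = 80.2° gives ZL at 5.20° from the x-axis; with |ZL| = 28.3, L = (-8.40, -23.3). The perpendicularity gives LH at right angles to ZL, so LH runs at 95.2°; with |LH| = 20.3, H = (-10.2, -3.08). Then |RH| = |H − R| = 10.7.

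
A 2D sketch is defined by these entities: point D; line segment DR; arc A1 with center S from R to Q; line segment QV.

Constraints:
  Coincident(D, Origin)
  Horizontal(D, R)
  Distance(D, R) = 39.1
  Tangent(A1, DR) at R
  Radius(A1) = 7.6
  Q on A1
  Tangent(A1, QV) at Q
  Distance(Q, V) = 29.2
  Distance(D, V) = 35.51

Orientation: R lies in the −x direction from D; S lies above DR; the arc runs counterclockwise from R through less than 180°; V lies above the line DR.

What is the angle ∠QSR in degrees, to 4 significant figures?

62.64°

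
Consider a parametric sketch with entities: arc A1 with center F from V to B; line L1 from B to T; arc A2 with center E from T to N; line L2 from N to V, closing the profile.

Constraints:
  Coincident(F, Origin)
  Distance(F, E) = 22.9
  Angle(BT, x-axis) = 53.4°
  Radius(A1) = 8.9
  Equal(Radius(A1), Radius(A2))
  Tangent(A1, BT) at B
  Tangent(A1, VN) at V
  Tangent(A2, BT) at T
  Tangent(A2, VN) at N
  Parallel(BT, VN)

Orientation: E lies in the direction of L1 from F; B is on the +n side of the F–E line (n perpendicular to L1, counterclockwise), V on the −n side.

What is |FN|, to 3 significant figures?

24.6

The slot axis is L1's direction at 53.4°, so u = (cos 53.4°, sin 53.4°) = (0.596, 0.803) and n = (−sin 53.4°, cos 53.4°) = (-0.803, 0.596). F is at the origin and E lies 22.9 along u from F, so E = 22.9·u = (13.7, 18.4). Tangency of A1 to both parallel lines with radius 8.9 puts B and V at F ± 8.9·n: B = (-7.15, 5.31), V = (7.15, -5.31). Equal radii place T and N the same way about E: T = E + 8.9·n = (6.51, 23.7), N = E − 8.9·n = (20.8, 13.1). Then |FN| = |N − F| = 24.6.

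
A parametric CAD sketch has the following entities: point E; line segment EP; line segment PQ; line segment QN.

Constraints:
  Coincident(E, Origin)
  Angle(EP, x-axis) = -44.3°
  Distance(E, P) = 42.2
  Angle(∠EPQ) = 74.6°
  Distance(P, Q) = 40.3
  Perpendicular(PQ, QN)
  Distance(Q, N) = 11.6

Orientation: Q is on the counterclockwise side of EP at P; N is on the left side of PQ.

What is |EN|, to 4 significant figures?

41.14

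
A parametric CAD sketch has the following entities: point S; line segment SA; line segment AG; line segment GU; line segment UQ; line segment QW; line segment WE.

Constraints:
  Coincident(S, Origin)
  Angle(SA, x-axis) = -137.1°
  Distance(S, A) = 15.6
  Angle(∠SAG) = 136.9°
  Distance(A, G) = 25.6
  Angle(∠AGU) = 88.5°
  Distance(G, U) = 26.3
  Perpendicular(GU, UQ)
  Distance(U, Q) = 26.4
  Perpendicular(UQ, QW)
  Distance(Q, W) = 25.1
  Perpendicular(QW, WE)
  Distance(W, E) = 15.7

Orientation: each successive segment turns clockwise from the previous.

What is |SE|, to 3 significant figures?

28.0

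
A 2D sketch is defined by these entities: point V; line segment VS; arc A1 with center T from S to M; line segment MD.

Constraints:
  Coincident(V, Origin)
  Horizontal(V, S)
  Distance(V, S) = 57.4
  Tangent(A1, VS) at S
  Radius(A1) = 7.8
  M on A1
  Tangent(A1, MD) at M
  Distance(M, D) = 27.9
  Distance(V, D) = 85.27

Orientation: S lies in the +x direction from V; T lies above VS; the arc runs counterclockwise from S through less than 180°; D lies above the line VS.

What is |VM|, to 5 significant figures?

63.147

V is at the origin; VS is horizontal with |VS| = 57.4 and S on the +x side, so S = (57.400, 0.0000). Tangency of A1 to VS means the radius TS is perpendicular to VS, so T = S + (0, 7.8) = (57.400, 7.8000). Since TM ⟂ MD (tangency), |TD| = √(7.8² + 27.9²) = 28.970 regardless of where M sits on A1. So D lies on both circle(V, 85.27) and circle(T, 28.970); the above-VS intersection is D = (82.149, 22.857). M is the foot of the tangent from D: M = (63.099, 2.4739).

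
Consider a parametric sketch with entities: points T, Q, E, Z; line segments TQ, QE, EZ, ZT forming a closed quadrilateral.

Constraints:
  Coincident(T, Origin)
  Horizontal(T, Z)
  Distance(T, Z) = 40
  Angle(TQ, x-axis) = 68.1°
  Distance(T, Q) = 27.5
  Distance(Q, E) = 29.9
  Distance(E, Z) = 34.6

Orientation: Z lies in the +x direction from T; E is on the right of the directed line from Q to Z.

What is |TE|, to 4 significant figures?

6.925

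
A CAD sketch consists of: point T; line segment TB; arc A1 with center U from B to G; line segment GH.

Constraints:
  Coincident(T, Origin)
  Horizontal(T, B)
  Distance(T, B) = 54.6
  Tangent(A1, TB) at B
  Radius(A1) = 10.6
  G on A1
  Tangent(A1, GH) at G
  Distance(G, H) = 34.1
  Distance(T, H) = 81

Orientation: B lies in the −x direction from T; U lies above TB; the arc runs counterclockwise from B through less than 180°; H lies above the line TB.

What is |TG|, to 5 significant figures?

49.599

Checks: T.y = 0.00, B.y = 0.00 ✓; |UG| = 10.60 ✓; ∠(UG, GH) = 90.00° ✓; |GH| = 34.10 ✓; |TH| = 81.00 ✓.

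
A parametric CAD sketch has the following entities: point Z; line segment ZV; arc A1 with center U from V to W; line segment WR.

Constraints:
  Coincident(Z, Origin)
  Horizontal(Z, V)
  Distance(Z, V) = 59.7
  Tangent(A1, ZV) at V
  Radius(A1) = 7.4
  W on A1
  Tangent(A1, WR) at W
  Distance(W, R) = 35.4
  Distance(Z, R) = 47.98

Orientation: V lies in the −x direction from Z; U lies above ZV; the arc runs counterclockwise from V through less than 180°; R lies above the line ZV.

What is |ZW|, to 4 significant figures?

53.56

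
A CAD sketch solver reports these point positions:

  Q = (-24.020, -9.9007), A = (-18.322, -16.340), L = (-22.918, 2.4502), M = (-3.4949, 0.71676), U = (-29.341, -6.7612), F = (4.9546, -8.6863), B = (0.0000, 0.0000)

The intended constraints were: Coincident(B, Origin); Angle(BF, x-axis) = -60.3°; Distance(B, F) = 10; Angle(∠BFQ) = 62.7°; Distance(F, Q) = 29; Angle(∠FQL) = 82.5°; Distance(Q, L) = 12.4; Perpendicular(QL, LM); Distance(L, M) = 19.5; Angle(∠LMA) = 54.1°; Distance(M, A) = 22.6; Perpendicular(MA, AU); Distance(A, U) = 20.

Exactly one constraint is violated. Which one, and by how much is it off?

Distance(A, U) = 20 — off by 5.40.

B = (0.00, 0.00) ✓; BF at -60.30° ✓; |BF| = 10.00 ✓; ∠BFQ = 62.70° ✓; |FQ| = 29.00 ✓; ∠FQL = 82.50° ✓; |QL| = 12.40 ✓; ∠(QL, LM) = 90.00° ✓; |LM| = 19.50 ✓; ∠LMA = 54.10° ✓; |MA| = 22.60 ✓; ∠(MA, AU) = 90.00° ✓; |AU| = 14.60 ✗.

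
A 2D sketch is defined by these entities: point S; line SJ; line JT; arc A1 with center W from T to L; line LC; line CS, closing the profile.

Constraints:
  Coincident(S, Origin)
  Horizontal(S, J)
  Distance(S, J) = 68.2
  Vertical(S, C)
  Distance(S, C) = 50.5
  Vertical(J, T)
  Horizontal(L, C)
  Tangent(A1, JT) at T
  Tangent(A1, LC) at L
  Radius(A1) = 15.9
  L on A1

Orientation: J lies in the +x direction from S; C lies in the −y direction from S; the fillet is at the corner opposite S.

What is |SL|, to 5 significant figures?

72.702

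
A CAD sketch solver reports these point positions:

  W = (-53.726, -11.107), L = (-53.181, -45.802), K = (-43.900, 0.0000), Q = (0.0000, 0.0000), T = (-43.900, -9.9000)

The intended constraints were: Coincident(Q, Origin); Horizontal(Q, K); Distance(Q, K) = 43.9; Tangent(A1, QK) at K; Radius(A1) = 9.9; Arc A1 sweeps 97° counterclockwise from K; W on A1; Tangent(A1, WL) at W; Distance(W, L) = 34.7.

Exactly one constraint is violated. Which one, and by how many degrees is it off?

Tangent(A1, WL) at W — off by 6.10°.

Q = (0.00, 0.00) ✓; Q.y = 0.00, K.y = 0.00 ✓; |QK| = 43.90 ✓; ∠(TK, KQ) = 90.00° ✓; |TK| = 9.900 ✓; bearing(T→W) − bearing(T→K) = 97.00° ✓; |TW| = 9.900 ✓; ∠(TW, WL) = 96.10° ✗; |WL| = 34.70 ✓.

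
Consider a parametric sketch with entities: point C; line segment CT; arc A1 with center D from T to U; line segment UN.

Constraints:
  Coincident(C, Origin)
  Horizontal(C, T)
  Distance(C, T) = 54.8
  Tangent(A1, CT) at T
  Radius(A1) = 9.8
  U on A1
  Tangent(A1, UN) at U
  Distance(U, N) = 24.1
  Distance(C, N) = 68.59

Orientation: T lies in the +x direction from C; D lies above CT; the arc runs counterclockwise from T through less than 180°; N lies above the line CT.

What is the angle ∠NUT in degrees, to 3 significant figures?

128°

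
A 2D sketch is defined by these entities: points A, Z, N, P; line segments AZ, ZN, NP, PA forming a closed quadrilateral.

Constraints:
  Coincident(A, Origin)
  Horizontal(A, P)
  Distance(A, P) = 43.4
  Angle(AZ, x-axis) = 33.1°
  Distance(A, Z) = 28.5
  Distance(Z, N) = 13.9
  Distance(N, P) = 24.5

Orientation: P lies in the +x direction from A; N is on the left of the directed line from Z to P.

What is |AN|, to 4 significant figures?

42.40

Checks: |ZN| = 13.90 ✓; |NP| = 24.50 ✓.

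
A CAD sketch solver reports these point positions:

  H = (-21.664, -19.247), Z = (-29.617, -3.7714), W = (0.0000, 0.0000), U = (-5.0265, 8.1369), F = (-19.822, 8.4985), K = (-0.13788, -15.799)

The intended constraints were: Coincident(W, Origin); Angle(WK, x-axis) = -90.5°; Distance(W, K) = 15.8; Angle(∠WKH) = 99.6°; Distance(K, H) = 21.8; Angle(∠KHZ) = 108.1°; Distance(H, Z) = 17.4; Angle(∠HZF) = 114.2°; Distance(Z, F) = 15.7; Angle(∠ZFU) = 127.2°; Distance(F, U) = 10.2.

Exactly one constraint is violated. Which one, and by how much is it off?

Distance(F, U) = 10.2 — off by 4.60.

W = (0.00, 0.00) ✓; WK at -90.50° ✓; |WK| = 15.80 ✓; ∠WKH = 99.60° ✓; |KH| = 21.80 ✓; ∠KHZ = 108.1° ✓; |HZ| = 17.40 ✓; ∠HZF = 114.2° ✓; |ZF| = 15.70 ✓; ∠ZFU = 127.2° ✓; |FU| = 14.80 ✗.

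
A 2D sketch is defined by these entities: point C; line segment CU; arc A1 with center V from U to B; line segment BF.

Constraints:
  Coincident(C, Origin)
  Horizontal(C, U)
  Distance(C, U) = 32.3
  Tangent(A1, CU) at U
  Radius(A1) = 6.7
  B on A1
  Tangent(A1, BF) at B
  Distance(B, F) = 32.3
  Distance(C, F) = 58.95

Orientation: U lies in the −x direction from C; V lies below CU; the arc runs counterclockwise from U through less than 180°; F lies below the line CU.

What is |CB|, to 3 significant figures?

39.2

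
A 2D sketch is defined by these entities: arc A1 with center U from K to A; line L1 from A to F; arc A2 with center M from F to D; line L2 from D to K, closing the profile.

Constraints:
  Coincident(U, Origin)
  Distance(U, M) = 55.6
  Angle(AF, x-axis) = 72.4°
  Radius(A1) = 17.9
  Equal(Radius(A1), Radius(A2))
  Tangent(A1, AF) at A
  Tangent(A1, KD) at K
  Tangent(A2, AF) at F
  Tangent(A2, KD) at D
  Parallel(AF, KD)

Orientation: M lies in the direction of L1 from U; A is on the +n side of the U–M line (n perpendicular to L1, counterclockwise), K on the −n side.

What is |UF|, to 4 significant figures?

58.41

Tangency of A1 to both parallel lines with radius 17.9 puts A and K at U ± 17.9·n: A = (-17.06, 5.412), K = (17.06, -5.412). Equal radii place F and D the same way about M: F = M + 17.9·n = (-0.2503, 58.41), D = M − 17.9·n = (33.87, 47.58). Then |UF| = |F − U| = 58.41.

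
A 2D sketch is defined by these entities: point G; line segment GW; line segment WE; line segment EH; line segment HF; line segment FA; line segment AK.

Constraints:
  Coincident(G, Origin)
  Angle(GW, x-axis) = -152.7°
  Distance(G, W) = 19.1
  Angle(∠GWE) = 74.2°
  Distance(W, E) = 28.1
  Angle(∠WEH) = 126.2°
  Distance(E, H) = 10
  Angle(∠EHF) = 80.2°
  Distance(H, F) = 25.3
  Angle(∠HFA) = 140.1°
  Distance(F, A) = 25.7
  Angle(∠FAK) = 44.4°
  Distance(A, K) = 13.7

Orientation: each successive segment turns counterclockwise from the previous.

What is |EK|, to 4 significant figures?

30.64

G is at the origin; GW runs at -152.7° with length 19.1, so W = (-16.97, -8.760). ∠GWE = 74.2° gives WE at -46.90° from the x-axis; with |WE| = 28.1, E = (2.227, -29.28). ∠WEH = 126.2° gives EH at 6.900° from the x-axis; with |EH| = 10.0, H = (12.15, -28.08). ∠EHF = 80.2° gives HF at 106.7° from the x-axis; with |HF| = 25.3, F = (4.885, -3.843). ∠HFA = 140.1° gives FA at 146.6° from the x-axis; with |FA| = 25.7, A = (-16.57, 10.30). ∠FAK = 44.4° gives AK at -77.80° from the x-axis; with |AK| = 13.7, K = (-13.68, -3.087). Then |EK| = |K − E| = 30.64.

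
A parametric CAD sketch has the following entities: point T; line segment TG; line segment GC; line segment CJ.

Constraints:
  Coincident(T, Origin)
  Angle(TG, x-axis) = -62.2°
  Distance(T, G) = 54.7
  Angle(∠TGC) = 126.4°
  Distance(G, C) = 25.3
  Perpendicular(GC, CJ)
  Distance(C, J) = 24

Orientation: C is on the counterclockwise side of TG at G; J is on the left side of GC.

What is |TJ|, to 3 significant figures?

61.1

T is at the origin; TG runs at -62.2° with length 54.7, so G = 54.7·(cos -62.2°, sin -62.2°) = (25.5, -48.4). ∠TGC = 126.4°, so GC runs at -62.2° + (180° − 126.4°) = -8.60° from the x-axis; with |GC| = 25.3, C = G + 25.3·(cos -8.60°, sin -8.60°) = (50.5, -52.2). GC ⟂ CJ; with |CJ| = 24.0 on the left of GC, J = C + 24.0·(0.150, 0.989) = (54.1, -28.4). Then |TJ| = |J − T| = 61.1.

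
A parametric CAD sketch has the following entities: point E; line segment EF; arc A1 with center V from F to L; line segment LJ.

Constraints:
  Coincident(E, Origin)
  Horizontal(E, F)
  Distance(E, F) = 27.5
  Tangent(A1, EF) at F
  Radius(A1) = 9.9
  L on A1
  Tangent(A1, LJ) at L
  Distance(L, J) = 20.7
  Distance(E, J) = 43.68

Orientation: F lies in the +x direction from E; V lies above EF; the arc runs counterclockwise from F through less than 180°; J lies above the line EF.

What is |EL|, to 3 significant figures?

39.1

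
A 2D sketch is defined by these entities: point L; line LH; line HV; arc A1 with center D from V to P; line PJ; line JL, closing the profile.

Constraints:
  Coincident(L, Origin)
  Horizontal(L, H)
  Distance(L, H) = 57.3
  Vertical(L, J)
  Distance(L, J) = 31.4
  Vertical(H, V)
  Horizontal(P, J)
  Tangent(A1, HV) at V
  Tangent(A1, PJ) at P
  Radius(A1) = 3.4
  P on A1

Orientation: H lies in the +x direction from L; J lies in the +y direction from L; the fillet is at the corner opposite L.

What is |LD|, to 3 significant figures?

60.7

L is at the origin; L and H share the same y with |LH| = 57.3 and H on the +x side, so H = (57.3, 0.00). L and J share the same x with |LJ| = 31.4 and J on the +y side, so J = (0.00, 31.4). The virtual corner opposite L is at (57.3, 31.4). The tangent condition forces DV to be normal to HV and A1 meets PJ tangentially, so DP is at right angles to PJ, with radius 3.4, so the center D sits 3.4 in from both sides at D = (53.9, 28.0). Then |LD| = |D − L| = 60.7.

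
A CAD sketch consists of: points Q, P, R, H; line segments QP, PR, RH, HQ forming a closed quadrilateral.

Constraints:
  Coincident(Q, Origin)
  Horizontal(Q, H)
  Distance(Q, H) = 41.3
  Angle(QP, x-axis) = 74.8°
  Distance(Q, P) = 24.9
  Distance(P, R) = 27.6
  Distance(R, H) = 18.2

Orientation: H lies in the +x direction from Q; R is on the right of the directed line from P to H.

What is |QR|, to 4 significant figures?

23.31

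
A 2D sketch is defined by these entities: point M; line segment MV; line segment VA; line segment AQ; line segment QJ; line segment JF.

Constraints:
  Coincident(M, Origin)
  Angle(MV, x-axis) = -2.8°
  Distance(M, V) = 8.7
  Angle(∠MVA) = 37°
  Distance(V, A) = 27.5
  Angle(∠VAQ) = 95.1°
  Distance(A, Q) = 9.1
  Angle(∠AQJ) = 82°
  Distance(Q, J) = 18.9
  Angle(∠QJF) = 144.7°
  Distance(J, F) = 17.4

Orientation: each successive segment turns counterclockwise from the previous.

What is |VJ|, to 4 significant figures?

12.44

M is at the origin; MV runs at -2.8° with length 8.7, so V = (8.690, -0.4250). ∠MVA = 37.0° gives VA at 140.2° from the x-axis; with |VA| = 27.5, A = (-12.44, 17.18). ∠VAQ = 95.1° gives AQ at -134.9° from the x-axis; with |AQ| = 9.1, Q = (-18.86, 10.73). ∠AQJ = 82.0° gives QJ at -36.90° from the x-axis; with |QJ| = 18.9, J = (-3.748, -0.6158). Then |VJ| = |J − V| = 12.44.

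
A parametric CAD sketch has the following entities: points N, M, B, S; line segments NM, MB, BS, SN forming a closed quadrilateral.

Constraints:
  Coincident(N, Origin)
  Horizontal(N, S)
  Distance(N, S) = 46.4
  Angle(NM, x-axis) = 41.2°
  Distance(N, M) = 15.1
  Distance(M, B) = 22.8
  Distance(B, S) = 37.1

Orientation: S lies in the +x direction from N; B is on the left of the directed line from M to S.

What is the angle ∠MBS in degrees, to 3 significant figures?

70.3°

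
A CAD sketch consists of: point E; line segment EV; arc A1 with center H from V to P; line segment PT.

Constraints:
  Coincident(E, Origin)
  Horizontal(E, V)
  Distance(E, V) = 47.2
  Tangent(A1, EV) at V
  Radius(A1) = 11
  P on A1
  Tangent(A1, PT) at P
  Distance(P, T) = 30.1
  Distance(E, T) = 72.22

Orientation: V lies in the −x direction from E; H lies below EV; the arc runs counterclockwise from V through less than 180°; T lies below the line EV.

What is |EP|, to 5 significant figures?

59.106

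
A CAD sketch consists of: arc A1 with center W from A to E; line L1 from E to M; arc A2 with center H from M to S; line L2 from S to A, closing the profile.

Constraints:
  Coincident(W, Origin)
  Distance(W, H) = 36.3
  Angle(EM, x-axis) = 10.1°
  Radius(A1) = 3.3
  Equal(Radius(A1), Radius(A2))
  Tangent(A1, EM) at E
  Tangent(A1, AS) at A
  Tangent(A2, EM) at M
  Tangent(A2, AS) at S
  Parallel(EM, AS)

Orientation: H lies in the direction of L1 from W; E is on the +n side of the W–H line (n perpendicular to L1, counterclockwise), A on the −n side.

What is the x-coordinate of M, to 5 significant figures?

35.159

Tangency of A1 to both parallel lines with radius 3.3 puts E and A at W ± 3.3·n: E = (-0.57871, 3.2489), A = (0.57871, -3.2489). Equal radii place M and S the same way about H: M = H + 3.3·n = (35.159, 9.6147), S = H − 3.3·n = (36.316, 3.1170). So M.x = 35.159.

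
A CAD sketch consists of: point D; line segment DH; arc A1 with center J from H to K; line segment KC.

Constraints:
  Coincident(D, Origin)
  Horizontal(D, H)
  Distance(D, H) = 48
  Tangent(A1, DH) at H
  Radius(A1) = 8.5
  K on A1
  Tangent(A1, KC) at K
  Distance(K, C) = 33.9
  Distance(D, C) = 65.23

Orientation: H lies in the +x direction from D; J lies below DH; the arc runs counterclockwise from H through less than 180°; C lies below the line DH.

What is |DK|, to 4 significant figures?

41.21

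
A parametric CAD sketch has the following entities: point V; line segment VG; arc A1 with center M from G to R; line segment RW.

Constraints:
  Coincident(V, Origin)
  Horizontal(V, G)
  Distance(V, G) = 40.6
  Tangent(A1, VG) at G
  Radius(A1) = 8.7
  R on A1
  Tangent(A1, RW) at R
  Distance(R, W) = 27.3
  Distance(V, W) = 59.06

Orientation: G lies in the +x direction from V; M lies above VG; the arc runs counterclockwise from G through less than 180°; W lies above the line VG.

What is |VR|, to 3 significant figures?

50.2

Checks: |MG| = 8.700 ✓; |MR| = 8.700 ✓; ∠(MR, RW) = 90.00° ✓; |RW| = 27.30 ✓; |VW| = 59.06 ✓.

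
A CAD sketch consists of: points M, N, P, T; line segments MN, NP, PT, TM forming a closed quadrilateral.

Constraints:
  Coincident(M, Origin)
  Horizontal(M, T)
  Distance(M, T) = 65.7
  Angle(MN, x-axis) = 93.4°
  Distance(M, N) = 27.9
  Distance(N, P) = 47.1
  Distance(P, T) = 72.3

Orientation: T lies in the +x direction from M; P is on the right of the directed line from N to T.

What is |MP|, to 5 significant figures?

19.604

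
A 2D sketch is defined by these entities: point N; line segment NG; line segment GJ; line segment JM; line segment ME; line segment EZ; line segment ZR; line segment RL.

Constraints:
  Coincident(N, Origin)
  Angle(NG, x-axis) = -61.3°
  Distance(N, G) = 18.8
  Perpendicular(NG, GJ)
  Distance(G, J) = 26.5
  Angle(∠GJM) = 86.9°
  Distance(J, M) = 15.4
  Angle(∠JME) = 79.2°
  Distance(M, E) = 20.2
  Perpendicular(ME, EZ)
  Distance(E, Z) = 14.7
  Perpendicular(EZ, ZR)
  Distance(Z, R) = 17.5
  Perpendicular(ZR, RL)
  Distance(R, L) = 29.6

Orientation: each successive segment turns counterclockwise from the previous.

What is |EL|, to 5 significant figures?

22.984

N is at the origin; NG runs at -61.3° with length 18.8, so G = (9.0282, -16.490). NG ⟂ GJ, so GJ runs at 28.700°; with |GJ| = 26.5, J = (32.273, -3.7644). ∠GJM = 86.9° gives JM at 121.80° from the x-axis; with |JM| = 15.4, M = (24.157, 9.3239). ∠JME = 79.2° gives ME at -137.40° from the x-axis; with |ME| = 20.2, E = (9.2883, -4.3490). ME ⟂ EZ, so EZ runs at -47.400°; with |EZ| = 14.7, Z = (19.238, -15.170). EZ ⟂ ZR, so ZR runs at 42.600°; with |ZR| = 17.5, R = (32.120, -3.3243). ZR ⟂ RL, so RL runs at 132.60°; with |RL| = 29.6, L = (12.085, 18.464). Then |EL| = |L − E| = 22.984.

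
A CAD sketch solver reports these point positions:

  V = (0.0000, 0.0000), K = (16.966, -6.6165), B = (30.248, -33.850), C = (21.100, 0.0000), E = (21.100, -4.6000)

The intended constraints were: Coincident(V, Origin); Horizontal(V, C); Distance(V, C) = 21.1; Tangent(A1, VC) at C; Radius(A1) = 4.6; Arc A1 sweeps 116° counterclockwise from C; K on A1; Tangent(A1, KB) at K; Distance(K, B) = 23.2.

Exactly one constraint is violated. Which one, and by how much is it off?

Distance(K, B) = 23.2 — off by 7.10.

V = (0.00, 0.00) ✓; V.y = 0.00, C.y = 0.00 ✓; |VC| = 21.10 ✓; ∠(EC, CV) = 90.00° ✓; |EC| = 4.600 ✓; bearing(E→K) − bearing(E→C) = 116.0° ✓; |EK| = 4.600 ✓; ∠(EK, KB) = 90.00° ✓; |KB| = 30.30 ✗.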